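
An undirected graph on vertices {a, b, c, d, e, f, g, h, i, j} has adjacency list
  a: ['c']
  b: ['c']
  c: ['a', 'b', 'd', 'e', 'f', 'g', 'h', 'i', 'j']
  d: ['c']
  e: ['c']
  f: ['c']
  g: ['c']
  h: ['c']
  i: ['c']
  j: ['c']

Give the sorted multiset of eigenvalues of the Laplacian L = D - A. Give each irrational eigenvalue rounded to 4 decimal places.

Reading degrees in the order [a, b, c, d, e, f, g, h, i, j] gives [1, 1, 9, 1, 1, 1, 1, 1, 1, 1]; set D = diag(1, 1, 9, 1, 1, 1, 1, 1, 1, 1) and form L = D - A. The multiplicity of 0 as a Laplacian eigenvalue equals the number of connected components.

[0, 1, 1, 1, 1, 1, 1, 1, 1, 10]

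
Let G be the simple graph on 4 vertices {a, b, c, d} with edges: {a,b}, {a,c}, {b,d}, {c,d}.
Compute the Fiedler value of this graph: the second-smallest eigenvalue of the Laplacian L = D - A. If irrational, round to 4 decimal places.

Reading degrees in the order [a, b, c, d] gives [2, 2, 2, 2]; set D = diag(2, 2, 2, 2) and form L = D - A. The smallest Laplacian eigenvalue is always 0. The next one, lambda_2 = 2, measures how hard the graph is to disconnect: larger values mean better connectivity. There is one zero in the spectrum, matching the 1 component. By the matrix-tree theorem the graph has (1/4) * product of the nonzero eigenvalues = 4 spanning trees.

2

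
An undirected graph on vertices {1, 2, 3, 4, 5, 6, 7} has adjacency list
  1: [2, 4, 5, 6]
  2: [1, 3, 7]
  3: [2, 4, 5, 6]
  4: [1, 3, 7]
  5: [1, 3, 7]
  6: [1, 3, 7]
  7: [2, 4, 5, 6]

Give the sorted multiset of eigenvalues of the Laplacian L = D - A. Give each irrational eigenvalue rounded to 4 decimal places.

With the vertex order [1, 2, 3, 4, 5, 6, 7], the degrees are [4, 3, 4, 3, 3, 3, 4], giving D = diag(4, 3, 4, 3, 3, 3, 4) and L = D - A. Since every row of L sums to 0, the all-ones vector is in the kernel and 0 is an eigenvalue. The single zero eigenvalue shows the graph is connected. By the matrix-tree theorem the graph has (1/7) * product of the nonzero eigenvalues = 432 spanning trees.

[0, 3, 3, 3, 4, 4, 7]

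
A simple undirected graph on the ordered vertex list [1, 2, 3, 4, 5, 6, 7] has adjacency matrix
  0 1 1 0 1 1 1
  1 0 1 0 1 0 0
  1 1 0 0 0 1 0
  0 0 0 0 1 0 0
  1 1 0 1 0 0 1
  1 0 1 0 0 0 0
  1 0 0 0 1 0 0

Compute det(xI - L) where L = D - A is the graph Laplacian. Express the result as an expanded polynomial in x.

With the vertex order [1, 2, 3, 4, 5, 6, 7], the degrees are [5, 3, 3, 1, 4, 2, 2], giving D = diag(5, 3, 3, 1, 4, 2, 2) and L = D - A. Computing det(xI - L) by cofactor expansion (or equivalently via sum-over-permutations) gives x^7 - 20x^6 + 156x^5 - 600x^4 + 1183x^3 - 1116x^2 + 385x. The coefficient of x^6 equals -trace(L) = -20, matching the sum of degrees. The largest eigenvalue, 6.0755, is at most the vertex count 7.

x^7 - 20x^6 + 156x^5 - 600x^4 + 1183x^3 - 1116x^2 + 385x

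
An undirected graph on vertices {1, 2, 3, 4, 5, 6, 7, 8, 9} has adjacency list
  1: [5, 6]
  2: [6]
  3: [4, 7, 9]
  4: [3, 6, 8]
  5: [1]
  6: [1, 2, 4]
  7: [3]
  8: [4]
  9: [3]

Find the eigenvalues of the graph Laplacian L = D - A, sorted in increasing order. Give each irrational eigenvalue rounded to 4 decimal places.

[0, 0.2118, 0.5546, 0.7223, 1, 2.0782, 2.7338, 3.8525, 4.8468]

Each diagonal entry of L is the vertex degree and each off-diagonal entry is -1 where an edge is present, 0 otherwise; in the order [1, 2, 3, 4, 5, 6, 7, 8, 9] the diagonal is [2, 1, 3, 3, 1, 3, 1, 1, 1]. The multiplicity of 0 as a Laplacian eigenvalue equals the number of connected components. The single zero eigenvalue shows the graph is connected. By the matrix-tree theorem the graph has (1/9) * product of the nonzero eigenvalues = 1 spanning tree.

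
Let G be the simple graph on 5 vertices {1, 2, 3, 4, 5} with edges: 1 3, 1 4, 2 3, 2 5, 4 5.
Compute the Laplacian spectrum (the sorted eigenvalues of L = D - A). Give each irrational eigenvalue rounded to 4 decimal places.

With the vertex order [1, 2, 3, 4, 5], the degrees are [2, 2, 2, 2, 2], giving D = diag(2, 2, 2, 2, 2) and L = D - A. Since every row of L sums to 0, the all-ones vector is in the kernel and 0 is an eigenvalue. The largest eigenvalue, 3.6180, is at most the vertex count 5.

[0, 1.3820, 1.3820, 3.6180, 3.6180]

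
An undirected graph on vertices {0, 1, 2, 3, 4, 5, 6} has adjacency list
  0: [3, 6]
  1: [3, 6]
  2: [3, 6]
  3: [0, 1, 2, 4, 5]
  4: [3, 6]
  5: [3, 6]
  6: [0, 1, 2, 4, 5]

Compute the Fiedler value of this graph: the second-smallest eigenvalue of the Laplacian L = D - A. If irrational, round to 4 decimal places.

Each diagonal entry of L is the vertex degree and each off-diagonal entry is -1 where an edge is present, 0 otherwise; in the order [0, 1, 2, 3, 4, 5, 6] the diagonal is [2, 2, 2, 5, 2, 2, 5]. The smallest Laplacian eigenvalue is always 0. The next one, lambda_2 = 2, measures how hard the graph is to disconnect: larger values mean better connectivity. By the matrix-tree theorem the graph has (1/7) * product of the nonzero eigenvalues = 80 spanning trees.

2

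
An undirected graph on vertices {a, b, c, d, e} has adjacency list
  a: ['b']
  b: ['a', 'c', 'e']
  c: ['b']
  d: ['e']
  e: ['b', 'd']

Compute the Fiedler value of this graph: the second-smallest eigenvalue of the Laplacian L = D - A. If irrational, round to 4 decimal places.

0.5188

Reading degrees in the order [a, b, c, d, e] gives [1, 3, 1, 1, 2]; set D = diag(1, 3, 1, 1, 2) and form L = D - A. The sorted Laplacian eigenvalues are [0, 0.5188, 1, 2.3111, 4.1701]; the algebraic connectivity is the second entry, 0.5188. The largest eigenvalue, 4.1701, is at most the vertex count 5.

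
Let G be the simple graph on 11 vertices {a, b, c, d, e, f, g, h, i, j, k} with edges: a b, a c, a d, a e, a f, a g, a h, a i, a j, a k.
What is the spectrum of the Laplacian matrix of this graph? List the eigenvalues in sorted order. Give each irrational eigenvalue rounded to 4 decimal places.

[0, 1, 1, 1, 1, 1, 1, 1, 1, 1, 11]

Each diagonal entry of L is the vertex degree and each off-diagonal entry is -1 where an edge is present, 0 otherwise; in the order [a, b, c, d, e, f, g, h, i, j, k] the diagonal is [10, 1, 1, 1, 1, 1, 1, 1, 1, 1, 1]. L is symmetric positive semidefinite, so every eigenvalue is real and nonnegative. The single zero eigenvalue shows the graph is connected. The largest eigenvalue, 11, is at most the vertex count 11.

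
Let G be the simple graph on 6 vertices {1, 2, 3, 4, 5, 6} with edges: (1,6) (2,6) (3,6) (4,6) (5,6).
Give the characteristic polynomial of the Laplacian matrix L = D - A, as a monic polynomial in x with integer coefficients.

Reading degrees in the order [1, 2, 3, 4, 5, 6] gives [1, 1, 1, 1, 1, 5]; set D = diag(1, 1, 1, 1, 1, 5) and form L = D - A. The eigenvalues of L are [0, 1, 1, 1, 1, 6]; the characteristic polynomial is the product of (x - lambda_i), which multiplies out to x^6 - 10x^5 + 30x^4 - 40x^3 + 25x^2 - 6x. The coefficient of x^5 equals -trace(L) = -10, matching the sum of degrees. There is one zero in the spectrum, matching the 1 component.

x^6 - 10x^5 + 30x^4 - 40x^3 + 25x^2 - 6x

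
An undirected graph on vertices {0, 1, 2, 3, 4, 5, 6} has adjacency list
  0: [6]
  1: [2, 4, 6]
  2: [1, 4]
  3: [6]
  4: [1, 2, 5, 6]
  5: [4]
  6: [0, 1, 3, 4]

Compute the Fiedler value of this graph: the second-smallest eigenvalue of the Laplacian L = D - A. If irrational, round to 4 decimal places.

0.6150

With the vertex order [0, 1, 2, 3, 4, 5, 6], the degrees are [1, 3, 2, 1, 4, 1, 4], giving D = diag(1, 3, 2, 1, 4, 1, 4) and L = D - A. Computing the eigenvalues of L and sorting gives [0, 0.6150, 1, 1.1509, 3.1118, 4.6229, 5.4993]. The Fiedler value lambda_2 = 0.6150 is strictly positive, so the graph is connected. The eigenvalues sum to 16, which equals trace(L) = 2|E|.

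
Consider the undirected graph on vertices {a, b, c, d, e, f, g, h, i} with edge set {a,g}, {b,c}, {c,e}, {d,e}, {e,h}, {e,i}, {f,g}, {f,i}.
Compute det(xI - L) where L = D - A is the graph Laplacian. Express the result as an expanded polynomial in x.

x^9 - 16x^8 + 102x^7 - 336x^6 + 619x^5 - 644x^4 + 363x^3 - 98x^2 + 9x

With the vertex order [a, b, c, d, e, f, g, h, i], the degrees are [1, 1, 2, 1, 4, 2, 2, 1, 2], giving D = diag(1, 1, 2, 1, 4, 2, 2, 1, 2) and L = D - A. Computing det(xI - L) by cofactor expansion (or equivalently via sum-over-permutations) gives x^9 - 16x^8 + 102x^7 - 336x^6 + 619x^5 - 644x^4 + 363x^3 - 98x^2 + 9x. The constant term is 0 because L is singular (the all-ones vector lies in its kernel). The largest eigenvalue, 5.1743, is at most the vertex count 9.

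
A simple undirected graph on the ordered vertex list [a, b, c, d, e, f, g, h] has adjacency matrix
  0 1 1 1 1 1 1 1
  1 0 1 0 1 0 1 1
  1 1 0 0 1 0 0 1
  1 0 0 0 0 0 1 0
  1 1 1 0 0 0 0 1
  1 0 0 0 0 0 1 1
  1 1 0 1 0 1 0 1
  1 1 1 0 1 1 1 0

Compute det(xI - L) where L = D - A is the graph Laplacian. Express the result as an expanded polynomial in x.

Reading degrees in the order [a, b, c, d, e, f, g, h] gives [7, 5, 4, 2, 4, 3, 5, 6]; set D = diag(7, 5, 4, 2, 4, 3, 5, 6) and form L = D - A. L has integer entries, so p(x) = det(xI - L) has integer coefficients. Expanding the determinant yields x^8 - 36x^7 + 540x^6 - 4358x^5 + 20337x^4 - 54544x^3 + 77284x^2 - 44320x. Since p(0) = det(-L) = 0, x divides p(x). By the matrix-tree theorem the graph has (1/8) * product of the nonzero eigenvalues = 5540 spanning trees. The largest eigenvalue, 8, is at most the vertex count 8.

x^8 - 36x^7 + 540x^6 - 4358x^5 + 20337x^4 - 54544x^3 + 77284x^2 - 44320x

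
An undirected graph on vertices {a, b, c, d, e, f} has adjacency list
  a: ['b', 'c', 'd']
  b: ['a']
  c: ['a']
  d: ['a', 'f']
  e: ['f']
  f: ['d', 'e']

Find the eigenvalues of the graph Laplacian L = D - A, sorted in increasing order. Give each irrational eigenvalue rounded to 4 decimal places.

Reading degrees in the order [a, b, c, d, e, f] gives [3, 1, 1, 2, 1, 2]; set D = diag(3, 1, 1, 2, 1, 2) and form L = D - A. Since every row of L sums to 0, the all-ones vector is in the kernel and 0 is an eigenvalue. The single zero eigenvalue shows the graph is connected.

[0, 0.3249, 1, 1.4608, 3, 4.2143]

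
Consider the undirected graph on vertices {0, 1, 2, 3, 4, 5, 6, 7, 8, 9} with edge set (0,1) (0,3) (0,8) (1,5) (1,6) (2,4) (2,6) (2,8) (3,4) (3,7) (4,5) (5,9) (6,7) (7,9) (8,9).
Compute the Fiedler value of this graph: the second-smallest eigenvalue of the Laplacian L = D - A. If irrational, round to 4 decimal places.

2

With the vertex order [0, 1, 2, 3, 4, 5, 6, 7, 8, 9], the degrees are [3, 3, 3, 3, 3, 3, 3, 3, 3, 3], giving D = diag(3, 3, 3, 3, 3, 3, 3, 3, 3, 3) and L = D - A. The sorted Laplacian eigenvalues are [0, 2, 2, 2, 2, 2, 5, 5, 5, 5]; the algebraic connectivity is the second entry, 2.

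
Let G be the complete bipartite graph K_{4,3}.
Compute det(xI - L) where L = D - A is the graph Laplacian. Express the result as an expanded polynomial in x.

x^7 - 24x^6 + 234x^5 - 1192x^4 + 3357x^3 - 4968x^2 + 3024x

The graph has 7 vertices and degree multiset [4, 4, 4, 3, 3, 3, 3]; D is the diagonal matrix of degrees and L = D - A. L has integer entries, so p(x) = det(xI - L) has integer coefficients. Expanding the determinant yields x^7 - 24x^6 + 234x^5 - 1192x^4 + 3357x^3 - 4968x^2 + 3024x. Since p(0) = det(-L) = 0, x divides p(x). The eigenvalues sum to 24, which equals trace(L) = 2|E|.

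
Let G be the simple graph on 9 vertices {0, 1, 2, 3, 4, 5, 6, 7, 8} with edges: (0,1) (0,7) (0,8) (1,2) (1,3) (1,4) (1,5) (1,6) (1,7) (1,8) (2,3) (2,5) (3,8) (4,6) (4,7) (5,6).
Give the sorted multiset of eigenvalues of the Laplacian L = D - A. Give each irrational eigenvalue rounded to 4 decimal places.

With the vertex order [0, 1, 2, 3, 4, 5, 6, 7, 8], the degrees are [3, 8, 3, 3, 3, 3, 3, 3, 3], giving D = diag(3, 8, 3, 3, 3, 3, 3, 3, 3) and L = D - A. The multiplicity of 0 as a Laplacian eigenvalue equals the number of connected components. The eigenvalues sum to 32, which equals trace(L) = 2|E|.

[0, 1.5858, 1.5858, 3, 3, 4.4142, 4.4142, 5, 9]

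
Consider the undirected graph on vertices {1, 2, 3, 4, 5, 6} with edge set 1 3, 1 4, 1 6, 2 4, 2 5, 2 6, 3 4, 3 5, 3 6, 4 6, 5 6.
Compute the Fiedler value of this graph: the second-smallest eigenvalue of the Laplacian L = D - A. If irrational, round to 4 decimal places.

2.3820

With the vertex order [1, 2, 3, 4, 5, 6], the degrees are [3, 3, 4, 4, 3, 5], giving D = diag(3, 3, 4, 4, 3, 5) and L = D - A. Computing the eigenvalues of L and sorting gives [0, 2.3820, 3.3820, 4.6180, 5.6180, 6]. The Fiedler value lambda_2 = 2.3820 is strictly positive, so the graph is connected.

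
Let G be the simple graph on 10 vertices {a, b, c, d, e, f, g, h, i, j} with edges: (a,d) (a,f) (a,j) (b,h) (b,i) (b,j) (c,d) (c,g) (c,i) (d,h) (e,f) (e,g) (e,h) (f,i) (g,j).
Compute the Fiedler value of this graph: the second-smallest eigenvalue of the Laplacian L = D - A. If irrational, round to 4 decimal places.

2

Reading degrees in the order [a, b, c, d, e, f, g, h, i, j] gives [3, 3, 3, 3, 3, 3, 3, 3, 3, 3]; set D = diag(3, 3, 3, 3, 3, 3, 3, 3, 3, 3) and form L = D - A. The smallest Laplacian eigenvalue is always 0. The next one, lambda_2 = 2, measures how hard the graph is to disconnect: larger values mean better connectivity. There is one zero in the spectrum, matching the 1 component.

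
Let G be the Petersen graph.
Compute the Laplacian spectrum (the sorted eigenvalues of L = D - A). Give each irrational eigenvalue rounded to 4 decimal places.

[0, 2, 2, 2, 2, 2, 5, 5, 5, 5]

The graph has 10 vertices and degree multiset [3, 3, 3, 3, 3, 3, 3, 3, 3, 3]; D is the diagonal matrix of degrees and L = D - A. Diagonalising L (or applying a numerical eigensolver to the 10x10 matrix) gives the spectrum above. The eigenvalues sum to 30, which equals trace(L) = 2|E|.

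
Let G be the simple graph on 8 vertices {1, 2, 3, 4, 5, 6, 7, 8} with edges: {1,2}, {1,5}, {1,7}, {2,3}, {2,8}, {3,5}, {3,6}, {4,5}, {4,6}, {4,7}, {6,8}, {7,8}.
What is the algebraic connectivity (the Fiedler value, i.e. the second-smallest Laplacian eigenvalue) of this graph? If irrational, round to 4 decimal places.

2

With the vertex order [1, 2, 3, 4, 5, 6, 7, 8], the degrees are [3, 3, 3, 3, 3, 3, 3, 3], giving D = diag(3, 3, 3, 3, 3, 3, 3, 3) and L = D - A. Computing the eigenvalues of L and sorting gives [0, 2, 2, 2, 4, 4, 4, 6]. The Fiedler value lambda_2 = 2 is strictly positive, so the graph is connected. By the matrix-tree theorem the graph has (1/8) * product of the nonzero eigenvalues = 384 spanning trees.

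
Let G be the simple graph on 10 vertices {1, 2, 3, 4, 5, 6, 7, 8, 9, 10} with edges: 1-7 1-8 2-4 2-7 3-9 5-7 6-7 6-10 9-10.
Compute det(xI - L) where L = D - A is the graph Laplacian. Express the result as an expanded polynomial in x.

x^10 - 18x^9 + 133x^8 - 526x^7 + 1214x^6 - 1670x^5 + 1343x^4 - 596x^3 + 129x^2 - 10x

Each diagonal entry of L is the vertex degree and each off-diagonal entry is -1 where an edge is present, 0 otherwise; in the order [1, 2, 3, 4, 5, 6, 7, 8, 9, 10] the diagonal is [2, 2, 1, 1, 1, 2, 4, 1, 2, 2]. Computing det(xI - L) by cofactor expansion (or equivalently via sum-over-permutations) gives x^10 - 18x^9 + 133x^8 - 526x^7 + 1214x^6 - 1670x^5 + 1343x^4 - 596x^3 + 129x^2 - 10x. The coefficient of x^9 equals -trace(L) = -18, matching the sum of degrees. There is one zero in the spectrum, matching the 1 component. The largest eigenvalue, 5.2448, is at most the vertex count 10.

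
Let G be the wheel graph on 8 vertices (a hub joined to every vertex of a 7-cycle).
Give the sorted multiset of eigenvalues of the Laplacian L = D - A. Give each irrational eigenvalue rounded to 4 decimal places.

The graph has 8 vertices and degree multiset [7, 3, 3, 3, 3, 3, 3, 3]; D is the diagonal matrix of degrees and L = D - A. Diagonalising L (or applying a numerical eigensolver to the 8x8 matrix) gives the spectrum above.

[0, 1.7530, 1.7530, 3.4450, 3.4450, 4.8019, 4.8019, 8]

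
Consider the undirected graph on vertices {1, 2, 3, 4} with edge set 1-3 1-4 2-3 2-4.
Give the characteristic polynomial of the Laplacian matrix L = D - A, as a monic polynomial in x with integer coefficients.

Reading degrees in the order [1, 2, 3, 4] gives [2, 2, 2, 2]; set D = diag(2, 2, 2, 2) and form L = D - A. The eigenvalues of L are [0, 2, 2, 4]; the characteristic polynomial is the product of (x - lambda_i), which multiplies out to x^4 - 8x^3 + 20x^2 - 16x. The constant term is 0 because L is singular (the all-ones vector lies in its kernel). There is one zero in the spectrum, matching the 1 component. By the matrix-tree theorem the graph has (1/4) * product of the nonzero eigenvalues = 4 spanning trees.

x^4 - 8x^3 + 20x^2 - 16x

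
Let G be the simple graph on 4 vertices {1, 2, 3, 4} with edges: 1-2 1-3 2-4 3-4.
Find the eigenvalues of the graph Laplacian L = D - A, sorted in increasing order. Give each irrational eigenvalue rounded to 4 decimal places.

Each diagonal entry of L is the vertex degree and each off-diagonal entry is -1 where an edge is present, 0 otherwise; in the order [1, 2, 3, 4] the diagonal is [2, 2, 2, 2]. L is symmetric positive semidefinite, so every eigenvalue is real and nonnegative. By the matrix-tree theorem the graph has (1/4) * product of the nonzero eigenvalues = 4 spanning trees.

[0, 2, 2, 4]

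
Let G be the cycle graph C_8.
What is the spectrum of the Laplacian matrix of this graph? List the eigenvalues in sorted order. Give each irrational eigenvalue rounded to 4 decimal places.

[0, 0.5858, 0.5858, 2, 2, 3.4142, 3.4142, 4]

The graph has 8 vertices and degree multiset [2, 2, 2, 2, 2, 2, 2, 2]; D is the diagonal matrix of degrees and L = D - A. Since every row of L sums to 0, the all-ones vector is in the kernel and 0 is an eigenvalue. The single zero eigenvalue shows the graph is connected. There is one zero in the spectrum, matching the 1 component. The eigenvalues sum to 16, which equals trace(L) = 2|E|.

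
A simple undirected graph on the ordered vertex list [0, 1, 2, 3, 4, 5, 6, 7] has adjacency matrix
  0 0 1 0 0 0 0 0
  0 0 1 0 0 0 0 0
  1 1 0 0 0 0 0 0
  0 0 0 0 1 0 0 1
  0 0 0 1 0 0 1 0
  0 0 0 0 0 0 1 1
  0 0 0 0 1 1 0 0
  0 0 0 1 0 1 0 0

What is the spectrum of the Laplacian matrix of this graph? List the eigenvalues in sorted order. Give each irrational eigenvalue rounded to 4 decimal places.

[0, 0, 1, 1.3820, 1.3820, 3, 3.6180, 3.6180]

Each diagonal entry of L is the vertex degree and each off-diagonal entry is -1 where an edge is present, 0 otherwise; in the order [0, 1, 2, 3, 4, 5, 6, 7] the diagonal is [1, 1, 2, 2, 2, 2, 2, 2]. The multiplicity of 0 as a Laplacian eigenvalue equals the number of connected components. The 2 zero eigenvalues correspond to the 2 connected components. The eigenvalues sum to 14, which equals trace(L) = 2|E|.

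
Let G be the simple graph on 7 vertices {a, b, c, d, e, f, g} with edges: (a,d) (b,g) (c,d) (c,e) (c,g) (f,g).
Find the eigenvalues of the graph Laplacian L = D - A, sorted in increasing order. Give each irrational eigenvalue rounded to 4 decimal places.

With the vertex order [a, b, c, d, e, f, g], the degrees are [1, 1, 3, 2, 1, 1, 3], giving D = diag(1, 1, 3, 2, 1, 1, 3) and L = D - A. Since every row of L sums to 0, the all-ones vector is in the kernel and 0 is an eigenvalue. The single zero eigenvalue shows the graph is connected. By the matrix-tree theorem the graph has (1/7) * product of the nonzero eigenvalues = 1 spanning tree.

[0, 0.3217, 0.6802, 1, 2.1397, 3.2297, 4.6287]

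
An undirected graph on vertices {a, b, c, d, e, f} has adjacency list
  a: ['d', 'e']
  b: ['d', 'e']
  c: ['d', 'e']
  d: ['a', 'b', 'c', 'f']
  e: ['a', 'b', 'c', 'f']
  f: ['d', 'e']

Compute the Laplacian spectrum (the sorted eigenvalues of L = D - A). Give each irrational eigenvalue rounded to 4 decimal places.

Reading degrees in the order [a, b, c, d, e, f] gives [2, 2, 2, 4, 4, 2]; set D = diag(2, 2, 2, 4, 4, 2) and form L = D - A. Since every row of L sums to 0, the all-ones vector is in the kernel and 0 is an eigenvalue. The single zero eigenvalue shows the graph is connected.

[0, 2, 2, 2, 4, 6]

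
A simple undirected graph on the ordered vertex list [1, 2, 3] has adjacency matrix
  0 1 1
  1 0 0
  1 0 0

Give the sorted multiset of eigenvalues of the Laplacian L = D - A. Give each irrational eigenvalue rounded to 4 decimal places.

With the vertex order [1, 2, 3], the degrees are [2, 1, 1], giving D = diag(2, 1, 1) and L = D - A. Since every row of L sums to 0, the all-ones vector is in the kernel and 0 is an eigenvalue. The single zero eigenvalue shows the graph is connected. The largest eigenvalue, 3, is at most the vertex count 3.

[0, 1, 3]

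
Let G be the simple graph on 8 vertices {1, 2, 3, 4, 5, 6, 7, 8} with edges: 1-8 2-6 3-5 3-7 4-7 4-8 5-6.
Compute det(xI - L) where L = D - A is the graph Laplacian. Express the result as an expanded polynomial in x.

x^8 - 14x^7 + 78x^6 - 220x^5 + 330x^4 - 252x^3 + 84x^2 - 8x

Reading degrees in the order [1, 2, 3, 4, 5, 6, 7, 8] gives [1, 1, 2, 2, 2, 2, 2, 2]; set D = diag(1, 1, 2, 2, 2, 2, 2, 2) and form L = D - A. Computing det(xI - L) by cofactor expansion (or equivalently via sum-over-permutations) gives x^8 - 14x^7 + 78x^6 - 220x^5 + 330x^4 - 252x^3 + 84x^2 - 8x. The constant term is 0 because L is singular (the all-ones vector lies in its kernel). The eigenvalues sum to 14, which equals trace(L) = 2|E|.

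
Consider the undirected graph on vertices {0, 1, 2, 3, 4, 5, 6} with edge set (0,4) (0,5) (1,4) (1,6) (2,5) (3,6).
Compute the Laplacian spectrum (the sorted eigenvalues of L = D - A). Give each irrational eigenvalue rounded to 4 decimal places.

With the vertex order [0, 1, 2, 3, 4, 5, 6], the degrees are [2, 2, 1, 1, 2, 2, 2], giving D = diag(2, 2, 1, 1, 2, 2, 2) and L = D - A. The multiplicity of 0 as a Laplacian eigenvalue equals the number of connected components. By the matrix-tree theorem the graph has (1/7) * product of the nonzero eigenvalues = 1 spanning tree.

[0, 0.1981, 0.7530, 1.5550, 2.4450, 3.2470, 3.8019]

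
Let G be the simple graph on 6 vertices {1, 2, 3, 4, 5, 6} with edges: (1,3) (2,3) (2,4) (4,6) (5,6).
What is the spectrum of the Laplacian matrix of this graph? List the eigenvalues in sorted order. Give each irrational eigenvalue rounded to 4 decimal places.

Reading degrees in the order [1, 2, 3, 4, 5, 6] gives [1, 2, 2, 2, 1, 2]; set D = diag(1, 2, 2, 2, 1, 2) and form L = D - A. Diagonalising L (or applying a numerical eigensolver to the 6x6 matrix) gives the spectrum above. The eigenvalues sum to 10, which equals trace(L) = 2|E|.

[0, 0.2679, 1, 2, 3, 3.7321]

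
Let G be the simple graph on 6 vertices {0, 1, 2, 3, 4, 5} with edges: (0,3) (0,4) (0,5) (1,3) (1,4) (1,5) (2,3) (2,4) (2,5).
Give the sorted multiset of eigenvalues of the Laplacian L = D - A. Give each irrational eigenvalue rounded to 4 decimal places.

Each diagonal entry of L is the vertex degree and each off-diagonal entry is -1 where an edge is present, 0 otherwise; in the order [0, 1, 2, 3, 4, 5] the diagonal is [3, 3, 3, 3, 3, 3]. L is symmetric positive semidefinite, so every eigenvalue is real and nonnegative. There is one zero in the spectrum, matching the 1 component. The largest eigenvalue, 6, is at most the vertex count 6.

[0, 3, 3, 3, 3, 6]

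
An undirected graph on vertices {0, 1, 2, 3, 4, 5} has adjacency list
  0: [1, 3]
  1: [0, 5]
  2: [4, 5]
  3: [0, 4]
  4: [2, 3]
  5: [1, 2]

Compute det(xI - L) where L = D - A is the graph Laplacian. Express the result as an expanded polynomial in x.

x^6 - 12x^5 + 54x^4 - 112x^3 + 105x^2 - 36x

With the vertex order [0, 1, 2, 3, 4, 5], the degrees are [2, 2, 2, 2, 2, 2], giving D = diag(2, 2, 2, 2, 2, 2) and L = D - A. L has integer entries, so p(x) = det(xI - L) has integer coefficients. Expanding the determinant yields x^6 - 12x^5 + 54x^4 - 112x^3 + 105x^2 - 36x. The constant term is 0 because L is singular (the all-ones vector lies in its kernel). The largest eigenvalue, 4, is at most the vertex count 6. There is one zero in the spectrum, matching the 1 component.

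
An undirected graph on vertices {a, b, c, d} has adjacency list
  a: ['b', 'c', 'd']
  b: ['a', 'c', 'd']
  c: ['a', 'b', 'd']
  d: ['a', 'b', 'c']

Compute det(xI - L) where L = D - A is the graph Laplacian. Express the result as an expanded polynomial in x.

With the vertex order [a, b, c, d], the degrees are [3, 3, 3, 3], giving D = diag(3, 3, 3, 3) and L = D - A. Computing det(xI - L) by cofactor expansion (or equivalently via sum-over-permutations) gives x^4 - 12x^3 + 48x^2 - 64x. The coefficient of x^3 equals -trace(L) = -12, matching the sum of degrees. The largest eigenvalue, 4, is at most the vertex count 4.

x^4 - 12x^3 + 48x^2 - 64x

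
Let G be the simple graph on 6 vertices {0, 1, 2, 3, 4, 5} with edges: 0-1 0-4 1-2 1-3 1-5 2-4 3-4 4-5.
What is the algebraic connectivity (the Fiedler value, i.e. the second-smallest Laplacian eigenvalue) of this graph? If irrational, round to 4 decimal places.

With the vertex order [0, 1, 2, 3, 4, 5], the degrees are [2, 4, 2, 2, 4, 2], giving D = diag(2, 4, 2, 2, 4, 2) and L = D - A. Computing the eigenvalues of L and sorting gives [0, 2, 2, 2, 4, 6]. The Fiedler value lambda_2 = 2 is strictly positive, so the graph is connected. By the matrix-tree theorem the graph has (1/6) * product of the nonzero eigenvalues = 32 spanning trees.

2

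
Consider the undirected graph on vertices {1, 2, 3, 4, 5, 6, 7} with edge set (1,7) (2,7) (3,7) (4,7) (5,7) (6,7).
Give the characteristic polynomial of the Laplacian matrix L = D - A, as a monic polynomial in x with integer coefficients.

x^7 - 12x^6 + 45x^5 - 80x^4 + 75x^3 - 36x^2 + 7x

Reading degrees in the order [1, 2, 3, 4, 5, 6, 7] gives [1, 1, 1, 1, 1, 1, 6]; set D = diag(1, 1, 1, 1, 1, 1, 6) and form L = D - A. Computing det(xI - L) by cofactor expansion (or equivalently via sum-over-permutations) gives x^7 - 12x^6 + 45x^5 - 80x^4 + 75x^3 - 36x^2 + 7x. Since p(0) = det(-L) = 0, x divides p(x). The eigenvalues sum to 12, which equals trace(L) = 2|E|.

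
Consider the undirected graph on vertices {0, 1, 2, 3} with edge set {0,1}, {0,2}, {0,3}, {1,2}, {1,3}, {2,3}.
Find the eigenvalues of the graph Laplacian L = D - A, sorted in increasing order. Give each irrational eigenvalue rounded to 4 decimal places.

[0, 4, 4, 4]

With the vertex order [0, 1, 2, 3], the degrees are [3, 3, 3, 3], giving D = diag(3, 3, 3, 3) and L = D - A. Since every row of L sums to 0, the all-ones vector is in the kernel and 0 is an eigenvalue. The single zero eigenvalue shows the graph is connected.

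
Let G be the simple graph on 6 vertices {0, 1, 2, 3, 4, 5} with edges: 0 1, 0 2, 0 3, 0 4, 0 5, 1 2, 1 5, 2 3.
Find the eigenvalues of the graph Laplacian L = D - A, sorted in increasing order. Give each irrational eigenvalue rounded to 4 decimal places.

Each diagonal entry of L is the vertex degree and each off-diagonal entry is -1 where an edge is present, 0 otherwise; in the order [0, 1, 2, 3, 4, 5] the diagonal is [5, 3, 3, 2, 1, 2]. L is symmetric positive semidefinite, so every eigenvalue is real and nonnegative. The single zero eigenvalue shows the graph is connected. The largest eigenvalue, 6, is at most the vertex count 6. There is one zero in the spectrum, matching the 1 component.

[0, 1, 1.5858, 3, 4.4142, 6]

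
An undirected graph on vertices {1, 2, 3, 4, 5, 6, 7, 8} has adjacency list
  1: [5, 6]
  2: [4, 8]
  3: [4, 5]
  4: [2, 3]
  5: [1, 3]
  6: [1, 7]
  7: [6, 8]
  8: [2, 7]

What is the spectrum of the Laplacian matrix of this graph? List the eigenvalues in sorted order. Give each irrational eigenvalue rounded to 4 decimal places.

[0, 0.5858, 0.5858, 2, 2, 3.4142, 3.4142, 4]

With the vertex order [1, 2, 3, 4, 5, 6, 7, 8], the degrees are [2, 2, 2, 2, 2, 2, 2, 2], giving D = diag(2, 2, 2, 2, 2, 2, 2, 2) and L = D - A. L is symmetric positive semidefinite, so every eigenvalue is real and nonnegative. By the matrix-tree theorem the graph has (1/8) * product of the nonzero eigenvalues = 8 spanning trees.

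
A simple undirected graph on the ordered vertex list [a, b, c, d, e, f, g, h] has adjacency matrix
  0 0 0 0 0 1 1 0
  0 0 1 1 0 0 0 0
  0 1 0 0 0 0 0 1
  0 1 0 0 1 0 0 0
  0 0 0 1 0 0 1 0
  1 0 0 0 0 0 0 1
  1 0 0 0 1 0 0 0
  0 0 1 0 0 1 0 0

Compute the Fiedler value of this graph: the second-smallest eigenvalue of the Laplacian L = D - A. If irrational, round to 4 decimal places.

0.5858

Reading degrees in the order [a, b, c, d, e, f, g, h] gives [2, 2, 2, 2, 2, 2, 2, 2]; set D = diag(2, 2, 2, 2, 2, 2, 2, 2) and form L = D - A. The smallest Laplacian eigenvalue is always 0. The next one, lambda_2 = 0.5858, measures how hard the graph is to disconnect: larger values mean better connectivity. There is one zero in the spectrum, matching the 1 component. The eigenvalues sum to 16, which equals trace(L) = 2|E|.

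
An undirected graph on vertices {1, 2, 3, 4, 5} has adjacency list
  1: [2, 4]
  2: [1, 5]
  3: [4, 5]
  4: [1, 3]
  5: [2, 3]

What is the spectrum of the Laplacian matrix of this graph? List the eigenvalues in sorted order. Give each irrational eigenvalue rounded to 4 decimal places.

[0, 1.3820, 1.3820, 3.6180, 3.6180]

Reading degrees in the order [1, 2, 3, 4, 5] gives [2, 2, 2, 2, 2]; set D = diag(2, 2, 2, 2, 2) and form L = D - A. The multiplicity of 0 as a Laplacian eigenvalue equals the number of connected components. The single zero eigenvalue shows the graph is connected. The largest eigenvalue, 3.6180, is at most the vertex count 5.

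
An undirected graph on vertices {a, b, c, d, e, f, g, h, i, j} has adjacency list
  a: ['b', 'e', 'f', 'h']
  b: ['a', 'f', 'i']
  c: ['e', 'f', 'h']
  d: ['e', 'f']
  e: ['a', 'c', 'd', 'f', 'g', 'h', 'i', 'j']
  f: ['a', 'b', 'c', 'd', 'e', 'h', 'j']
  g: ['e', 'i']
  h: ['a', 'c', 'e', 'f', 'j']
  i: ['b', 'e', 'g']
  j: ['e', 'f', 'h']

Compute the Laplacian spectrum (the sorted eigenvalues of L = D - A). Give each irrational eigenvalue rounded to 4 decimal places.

[0, 1.3343, 1.9849, 2.2703, 3, 3.6571, 4.5146, 6.1680, 7.9787, 9.0920]

Reading degrees in the order [a, b, c, d, e, f, g, h, i, j] gives [4, 3, 3, 2, 8, 7, 2, 5, 3, 3]; set D = diag(4, 3, 3, 2, 8, 7, 2, 5, 3, 3) and form L = D - A. The multiplicity of 0 as a Laplacian eigenvalue equals the number of connected components. The single zero eigenvalue shows the graph is connected. There is one zero in the spectrum, matching the 1 component.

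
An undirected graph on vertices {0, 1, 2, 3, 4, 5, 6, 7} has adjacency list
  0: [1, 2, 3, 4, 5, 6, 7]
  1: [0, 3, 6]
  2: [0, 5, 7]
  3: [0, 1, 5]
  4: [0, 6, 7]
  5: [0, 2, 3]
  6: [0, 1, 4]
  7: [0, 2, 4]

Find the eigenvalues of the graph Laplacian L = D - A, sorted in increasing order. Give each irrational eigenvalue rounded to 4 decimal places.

Reading degrees in the order [0, 1, 2, 3, 4, 5, 6, 7] gives [7, 3, 3, 3, 3, 3, 3, 3]; set D = diag(7, 3, 3, 3, 3, 3, 3, 3) and form L = D - A. Diagonalising L (or applying a numerical eigensolver to the 8x8 matrix) gives the spectrum above. The single zero eigenvalue shows the graph is connected. By the matrix-tree theorem the graph has (1/8) * product of the nonzero eigenvalues = 841 spanning trees.

[0, 1.7530, 1.7530, 3.4450, 3.4450, 4.8019, 4.8019, 8]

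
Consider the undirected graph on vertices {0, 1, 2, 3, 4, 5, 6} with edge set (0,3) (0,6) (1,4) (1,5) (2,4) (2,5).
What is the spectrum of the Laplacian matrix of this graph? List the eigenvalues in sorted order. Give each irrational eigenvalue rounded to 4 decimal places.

Each diagonal entry of L is the vertex degree and each off-diagonal entry is -1 where an edge is present, 0 otherwise; in the order [0, 1, 2, 3, 4, 5, 6] the diagonal is [2, 2, 2, 1, 2, 2, 1]. Diagonalising L (or applying a numerical eigensolver to the 7x7 matrix) gives the spectrum above. The 2 zero eigenvalues correspond to the 2 connected components.

[0, 0, 1, 2, 2, 3, 4]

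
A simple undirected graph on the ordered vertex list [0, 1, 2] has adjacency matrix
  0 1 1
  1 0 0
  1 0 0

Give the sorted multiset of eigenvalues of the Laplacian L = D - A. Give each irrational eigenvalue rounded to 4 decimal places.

Reading degrees in the order [0, 1, 2] gives [2, 1, 1]; set D = diag(2, 1, 1) and form L = D - A. Since every row of L sums to 0, the all-ones vector is in the kernel and 0 is an eigenvalue. The eigenvalues sum to 4, which equals trace(L) = 2|E|.

[0, 1, 3]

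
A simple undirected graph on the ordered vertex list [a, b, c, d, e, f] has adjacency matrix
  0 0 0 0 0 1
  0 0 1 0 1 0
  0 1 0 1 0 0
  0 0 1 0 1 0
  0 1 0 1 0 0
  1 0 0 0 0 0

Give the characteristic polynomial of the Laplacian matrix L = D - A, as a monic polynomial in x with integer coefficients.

x^6 - 10x^5 + 36x^4 - 56x^3 + 32x^2

With the vertex order [a, b, c, d, e, f], the degrees are [1, 2, 2, 2, 2, 1], giving D = diag(1, 2, 2, 2, 2, 1) and L = D - A. L has integer entries, so p(x) = det(xI - L) has integer coefficients. Expanding the determinant yields x^6 - 10x^5 + 36x^4 - 56x^3 + 32x^2. The coefficient of x^5 equals -trace(L) = -10, matching the sum of degrees.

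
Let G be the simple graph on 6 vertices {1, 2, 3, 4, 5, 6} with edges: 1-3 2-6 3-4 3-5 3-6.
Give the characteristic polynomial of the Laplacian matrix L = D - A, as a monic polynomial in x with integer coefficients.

x^6 - 10x^5 + 33x^4 - 46x^3 + 28x^2 - 6x

Each diagonal entry of L is the vertex degree and each off-diagonal entry is -1 where an edge is present, 0 otherwise; in the order [1, 2, 3, 4, 5, 6] the diagonal is [1, 1, 4, 1, 1, 2]. Computing det(xI - L) by cofactor expansion (or equivalently via sum-over-permutations) gives x^6 - 10x^5 + 33x^4 - 46x^3 + 28x^2 - 6x. The constant term is 0 because L is singular (the all-ones vector lies in its kernel). The eigenvalues sum to 10, which equals trace(L) = 2|E|.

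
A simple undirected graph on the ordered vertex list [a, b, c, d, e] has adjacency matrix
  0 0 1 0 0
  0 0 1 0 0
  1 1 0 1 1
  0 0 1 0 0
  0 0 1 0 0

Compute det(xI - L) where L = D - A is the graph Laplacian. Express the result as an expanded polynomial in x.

Each diagonal entry of L is the vertex degree and each off-diagonal entry is -1 where an edge is present, 0 otherwise; in the order [a, b, c, d, e] the diagonal is [1, 1, 4, 1, 1]. The eigenvalues of L are [0, 1, 1, 1, 5]; the characteristic polynomial is the product of (x - lambda_i), which multiplies out to x^5 - 8x^4 + 18x^3 - 16x^2 + 5x. The coefficient of x^4 equals -trace(L) = -8, matching the sum of degrees. There is one zero in the spectrum, matching the 1 component.

x^5 - 8x^4 + 18x^3 - 16x^2 + 5x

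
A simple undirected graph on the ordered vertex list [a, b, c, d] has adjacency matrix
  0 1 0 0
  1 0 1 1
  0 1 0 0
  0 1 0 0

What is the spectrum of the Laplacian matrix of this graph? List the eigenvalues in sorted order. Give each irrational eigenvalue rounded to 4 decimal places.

[0, 1, 1, 4]

Each diagonal entry of L is the vertex degree and each off-diagonal entry is -1 where an edge is present, 0 otherwise; in the order [a, b, c, d] the diagonal is [1, 3, 1, 1]. Diagonalising L (or applying a numerical eigensolver to the 4x4 matrix) gives the spectrum above. The single zero eigenvalue shows the graph is connected. The eigenvalues sum to 6, which equals trace(L) = 2|E|. By the matrix-tree theorem the graph has (1/4) * product of the nonzero eigenvalues = 1 spanning tree.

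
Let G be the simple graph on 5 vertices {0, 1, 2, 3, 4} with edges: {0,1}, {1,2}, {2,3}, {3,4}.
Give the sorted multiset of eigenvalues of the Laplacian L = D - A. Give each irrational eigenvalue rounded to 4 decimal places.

Each diagonal entry of L is the vertex degree and each off-diagonal entry is -1 where an edge is present, 0 otherwise; in the order [0, 1, 2, 3, 4] the diagonal is [1, 2, 2, 2, 1]. Since every row of L sums to 0, the all-ones vector is in the kernel and 0 is an eigenvalue. The single zero eigenvalue shows the graph is connected. There is one zero in the spectrum, matching the 1 component. By the matrix-tree theorem the graph has (1/5) * product of the nonzero eigenvalues = 1 spanning tree.

[0, 0.3820, 1.3820, 2.6180, 3.6180]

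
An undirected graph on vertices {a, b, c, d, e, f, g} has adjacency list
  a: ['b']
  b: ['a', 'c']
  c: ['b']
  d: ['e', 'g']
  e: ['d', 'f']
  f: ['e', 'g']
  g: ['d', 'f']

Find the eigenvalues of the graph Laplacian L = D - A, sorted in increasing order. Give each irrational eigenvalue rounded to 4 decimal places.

[0, 0, 1, 2, 2, 3, 4]

With the vertex order [a, b, c, d, e, f, g], the degrees are [1, 2, 1, 2, 2, 2, 2], giving D = diag(1, 2, 1, 2, 2, 2, 2) and L = D - A. The multiplicity of 0 as a Laplacian eigenvalue equals the number of connected components. The 2 zero eigenvalues correspond to the 2 connected components.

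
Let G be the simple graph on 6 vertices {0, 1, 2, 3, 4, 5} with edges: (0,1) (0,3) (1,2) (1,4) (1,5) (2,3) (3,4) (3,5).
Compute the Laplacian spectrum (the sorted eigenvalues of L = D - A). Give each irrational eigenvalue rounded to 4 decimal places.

[0, 2, 2, 2, 4, 6]

Each diagonal entry of L is the vertex degree and each off-diagonal entry is -1 where an edge is present, 0 otherwise; in the order [0, 1, 2, 3, 4, 5] the diagonal is [2, 4, 2, 4, 2, 2]. The multiplicity of 0 as a Laplacian eigenvalue equals the number of connected components. The single zero eigenvalue shows the graph is connected. There is one zero in the spectrum, matching the 1 component.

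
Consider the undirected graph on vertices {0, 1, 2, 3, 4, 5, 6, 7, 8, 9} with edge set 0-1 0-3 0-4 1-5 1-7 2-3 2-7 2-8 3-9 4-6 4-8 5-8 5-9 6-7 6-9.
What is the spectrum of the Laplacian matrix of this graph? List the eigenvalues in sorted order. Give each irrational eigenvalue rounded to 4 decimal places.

[0, 2, 2, 2, 2, 2, 5, 5, 5, 5]

Each diagonal entry of L is the vertex degree and each off-diagonal entry is -1 where an edge is present, 0 otherwise; in the order [0, 1, 2, 3, 4, 5, 6, 7, 8, 9] the diagonal is [3, 3, 3, 3, 3, 3, 3, 3, 3, 3]. Diagonalising L (or applying a numerical eigensolver to the 10x10 matrix) gives the spectrum above. The single zero eigenvalue shows the graph is connected. By the matrix-tree theorem the graph has (1/10) * product of the nonzero eigenvalues = 2000 spanning trees. The largest eigenvalue, 5, is at most the vertex count 10.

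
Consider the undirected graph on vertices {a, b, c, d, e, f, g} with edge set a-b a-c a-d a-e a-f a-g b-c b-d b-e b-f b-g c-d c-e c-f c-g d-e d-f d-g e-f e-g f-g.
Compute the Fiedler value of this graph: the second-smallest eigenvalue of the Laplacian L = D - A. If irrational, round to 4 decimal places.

Reading degrees in the order [a, b, c, d, e, f, g] gives [6, 6, 6, 6, 6, 6, 6]; set D = diag(6, 6, 6, 6, 6, 6, 6) and form L = D - A. Computing the eigenvalues of L and sorting gives [0, 7, 7, 7, 7, 7, 7]. The Fiedler value lambda_2 = 7 is strictly positive, so the graph is connected. The largest eigenvalue, 7, is at most the vertex count 7. There is one zero in the spectrum, matching the 1 component.

7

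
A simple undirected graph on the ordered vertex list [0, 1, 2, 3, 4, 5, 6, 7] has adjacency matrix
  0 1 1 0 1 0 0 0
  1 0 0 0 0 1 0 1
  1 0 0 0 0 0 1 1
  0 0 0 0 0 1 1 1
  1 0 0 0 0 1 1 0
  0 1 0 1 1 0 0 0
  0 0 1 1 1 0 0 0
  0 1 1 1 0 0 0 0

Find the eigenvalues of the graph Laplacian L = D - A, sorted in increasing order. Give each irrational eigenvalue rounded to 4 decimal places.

With the vertex order [0, 1, 2, 3, 4, 5, 6, 7], the degrees are [3, 3, 3, 3, 3, 3, 3, 3], giving D = diag(3, 3, 3, 3, 3, 3, 3, 3) and L = D - A. The multiplicity of 0 as a Laplacian eigenvalue equals the number of connected components. The single zero eigenvalue shows the graph is connected. The largest eigenvalue, 6, is at most the vertex count 8. There is one zero in the spectrum, matching the 1 component.

[0, 2, 2, 2, 4, 4, 4, 6]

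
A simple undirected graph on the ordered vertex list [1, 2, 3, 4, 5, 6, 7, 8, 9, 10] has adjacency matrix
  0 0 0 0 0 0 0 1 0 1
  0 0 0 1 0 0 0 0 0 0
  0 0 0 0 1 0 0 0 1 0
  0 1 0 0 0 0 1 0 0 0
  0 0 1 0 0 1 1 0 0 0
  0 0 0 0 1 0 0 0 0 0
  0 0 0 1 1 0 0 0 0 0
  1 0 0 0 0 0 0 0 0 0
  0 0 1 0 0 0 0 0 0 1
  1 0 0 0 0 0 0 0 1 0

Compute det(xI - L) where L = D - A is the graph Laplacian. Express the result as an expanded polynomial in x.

With the vertex order [1, 2, 3, 4, 5, 6, 7, 8, 9, 10], the degrees are [2, 1, 2, 2, 3, 1, 2, 1, 2, 2], giving D = diag(2, 1, 2, 2, 3, 1, 2, 1, 2, 2) and L = D - A. Computing det(xI - L) by cofactor expansion (or equivalently via sum-over-permutations) gives x^10 - 18x^9 + 135x^8 - 548x^7 + 1309x^6 - 1874x^5 + 1568x^4 - 712x^3 + 150x^2 - 10x. The coefficient of x^9 equals -trace(L) = -18, matching the sum of degrees. By the matrix-tree theorem the graph has (1/10) * product of the nonzero eigenvalues = 1 spanning tree.

x^10 - 18x^9 + 135x^8 - 548x^7 + 1309x^6 - 1874x^5 + 1568x^4 - 712x^3 + 150x^2 - 10x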